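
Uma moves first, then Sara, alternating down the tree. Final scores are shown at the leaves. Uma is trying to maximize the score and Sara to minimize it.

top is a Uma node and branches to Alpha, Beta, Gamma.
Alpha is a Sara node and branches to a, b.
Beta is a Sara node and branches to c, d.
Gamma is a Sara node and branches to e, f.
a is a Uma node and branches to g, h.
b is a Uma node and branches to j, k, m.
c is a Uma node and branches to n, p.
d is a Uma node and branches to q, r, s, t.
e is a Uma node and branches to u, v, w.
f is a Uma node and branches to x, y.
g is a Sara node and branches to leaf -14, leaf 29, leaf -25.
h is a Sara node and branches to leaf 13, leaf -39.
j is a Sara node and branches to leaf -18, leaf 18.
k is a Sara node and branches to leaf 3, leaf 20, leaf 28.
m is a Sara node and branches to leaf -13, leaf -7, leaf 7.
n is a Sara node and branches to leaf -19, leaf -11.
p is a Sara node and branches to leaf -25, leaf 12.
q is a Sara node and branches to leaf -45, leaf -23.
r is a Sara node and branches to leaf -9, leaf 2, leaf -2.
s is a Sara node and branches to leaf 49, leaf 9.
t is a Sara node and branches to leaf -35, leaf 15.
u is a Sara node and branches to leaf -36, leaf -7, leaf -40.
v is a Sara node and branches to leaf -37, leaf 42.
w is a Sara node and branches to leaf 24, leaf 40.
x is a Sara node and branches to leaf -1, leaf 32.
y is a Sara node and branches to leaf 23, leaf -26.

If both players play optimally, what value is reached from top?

-1

g (Sara): min(-14, 29, -25) = -25
h (Sara): min(13, -39) = -39
a (Uma): max(-25, -39) = -25
j (Sara): min(-18, 18) = -18
k (Sara): min(3, 20, 28) = 3
m (Sara): min(-13, -7, 7) = -13
b (Uma): max(-18, 3, -13) = 3
Alpha (Sara): min(-25, 3) = -25
n (Sara): min(-19, -11) = -19
p (Sara): min(-25, 12) = -25
c (Uma): max(-19, -25) = -19
q (Sara): min(-45, -23) = -45
r (Sara): min(-9, 2, -2) = -9
s (Sara): min(49, 9) = 9
t (Sara): min(-35, 15) = -35
d (Uma): max(-45, -9, 9, -35) = 9
Beta (Sara): min(-19, 9) = -19
u (Sara): min(-36, -7, -40) = -40
v (Sara): min(-37, 42) = -37
w (Sara): min(24, 40) = 24
e (Uma): max(-40, -37, 24) = 24
x (Sara): min(-1, 32) = -1
y (Sara): min(23, -26) = -26
f (Uma): max(-1, -26) = -1
Gamma (Sara): min(24, -1) = -1
top (Uma): max(-25, -19, -1) = -1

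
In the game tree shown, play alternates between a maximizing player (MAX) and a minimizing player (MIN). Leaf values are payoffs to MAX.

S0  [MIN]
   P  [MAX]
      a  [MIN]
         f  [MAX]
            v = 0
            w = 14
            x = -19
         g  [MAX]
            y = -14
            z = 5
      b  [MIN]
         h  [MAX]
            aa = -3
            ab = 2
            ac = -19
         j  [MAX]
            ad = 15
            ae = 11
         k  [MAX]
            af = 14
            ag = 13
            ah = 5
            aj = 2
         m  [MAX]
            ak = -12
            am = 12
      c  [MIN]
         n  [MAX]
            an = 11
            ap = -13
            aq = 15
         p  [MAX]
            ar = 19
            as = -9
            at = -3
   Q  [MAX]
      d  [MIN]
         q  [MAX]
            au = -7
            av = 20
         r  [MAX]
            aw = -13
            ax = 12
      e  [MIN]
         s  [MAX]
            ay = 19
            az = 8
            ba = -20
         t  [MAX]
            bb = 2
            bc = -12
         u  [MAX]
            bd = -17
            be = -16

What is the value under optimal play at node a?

f (MAX): max(0, 14, -19) = 14
g (MAX): max(-14, 5) = 5
a (MIN): min(14, 5) = 5

5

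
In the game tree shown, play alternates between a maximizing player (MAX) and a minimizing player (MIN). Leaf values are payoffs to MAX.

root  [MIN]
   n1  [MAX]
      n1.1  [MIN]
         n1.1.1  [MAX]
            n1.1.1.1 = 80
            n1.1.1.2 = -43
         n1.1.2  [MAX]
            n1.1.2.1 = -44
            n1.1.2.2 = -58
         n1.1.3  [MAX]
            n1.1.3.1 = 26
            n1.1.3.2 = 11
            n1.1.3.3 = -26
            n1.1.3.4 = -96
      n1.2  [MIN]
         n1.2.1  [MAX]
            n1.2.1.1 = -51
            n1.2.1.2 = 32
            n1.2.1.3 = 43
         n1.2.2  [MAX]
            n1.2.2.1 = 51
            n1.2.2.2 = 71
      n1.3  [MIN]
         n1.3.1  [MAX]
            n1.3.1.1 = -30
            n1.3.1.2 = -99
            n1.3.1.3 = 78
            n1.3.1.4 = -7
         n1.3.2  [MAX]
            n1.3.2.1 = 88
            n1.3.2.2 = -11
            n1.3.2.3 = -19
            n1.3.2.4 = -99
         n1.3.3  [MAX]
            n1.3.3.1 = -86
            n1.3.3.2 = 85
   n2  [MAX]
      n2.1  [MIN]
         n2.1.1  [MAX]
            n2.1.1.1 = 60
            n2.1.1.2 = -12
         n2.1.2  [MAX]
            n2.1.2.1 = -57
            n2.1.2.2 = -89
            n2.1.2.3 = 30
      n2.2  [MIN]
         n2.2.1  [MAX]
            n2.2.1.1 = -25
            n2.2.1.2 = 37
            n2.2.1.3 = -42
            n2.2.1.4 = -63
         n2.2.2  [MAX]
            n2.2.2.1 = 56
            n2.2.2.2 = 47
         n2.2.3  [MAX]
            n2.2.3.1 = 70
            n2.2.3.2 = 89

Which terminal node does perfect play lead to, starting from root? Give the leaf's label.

n2.2.1.2

n1.1.1 (MAX): max(80, -43) = 80
n1.1.2 (MAX): max(-44, -58) = -44
n1.1.3 (MAX): max(26, 11, -26, -96) = 26
n1.1 (MIN): min(80, -44, 26) = -44
n1.2.1 (MAX): max(-51, 32, 43) = 43
n1.2.2 (MAX): max(51, 71) = 71
n1.2 (MIN): min(43, 71) = 43
n1.3.1 (MAX): max(-30, -99, 78, -7) = 78
n1.3.2 (MAX): max(88, -11, -19, -99) = 88
n1.3.3 (MAX): max(-86, 85) = 85
n1.3 (MIN): min(78, 88, 85) = 78
n1 (MAX): max(-44, 43, 78) = 78
n2.1.1 (MAX): max(60, -12) = 60
n2.1.2 (MAX): max(-57, -89, 30) = 30
n2.1 (MIN): min(60, 30) = 30
n2.2.1 (MAX): max(-25, 37, -42, -63) = 37
n2.2.2 (MAX): max(56, 47) = 56
n2.2.3 (MAX): max(70, 89) = 89
n2.2 (MIN): min(37, 56, 89) = 37
n2 (MAX): max(30, 37) = 37
root (MIN): min(78, 37) = 37
At root, MIN picks n2 (lowest: 37).
At n2, MAX picks n2.2 (highest: 37).
At n2.2, MIN picks n2.2.1 (lowest: 37).
At n2.2.1, MAX picks n2.2.1.2 (highest: 37).
Terminal value 37.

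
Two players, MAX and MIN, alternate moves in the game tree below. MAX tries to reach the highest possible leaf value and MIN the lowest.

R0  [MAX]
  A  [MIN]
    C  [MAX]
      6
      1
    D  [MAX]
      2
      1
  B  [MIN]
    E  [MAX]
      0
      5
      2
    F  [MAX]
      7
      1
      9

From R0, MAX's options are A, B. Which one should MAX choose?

C (MAX): max(6, 1) = 6
D (MAX): max(2, 1) = 2
A (MIN): min(6, 2) = 2
E (MAX): max(0, 5, 2) = 5
F (MAX): max(7, 1, 9) = 9
B (MIN): min(5, 9) = 5
R0 (MAX): max(2, 5) = 5
MAX at R0 wants the highest of {A=2, B=5}, so chooses B.

B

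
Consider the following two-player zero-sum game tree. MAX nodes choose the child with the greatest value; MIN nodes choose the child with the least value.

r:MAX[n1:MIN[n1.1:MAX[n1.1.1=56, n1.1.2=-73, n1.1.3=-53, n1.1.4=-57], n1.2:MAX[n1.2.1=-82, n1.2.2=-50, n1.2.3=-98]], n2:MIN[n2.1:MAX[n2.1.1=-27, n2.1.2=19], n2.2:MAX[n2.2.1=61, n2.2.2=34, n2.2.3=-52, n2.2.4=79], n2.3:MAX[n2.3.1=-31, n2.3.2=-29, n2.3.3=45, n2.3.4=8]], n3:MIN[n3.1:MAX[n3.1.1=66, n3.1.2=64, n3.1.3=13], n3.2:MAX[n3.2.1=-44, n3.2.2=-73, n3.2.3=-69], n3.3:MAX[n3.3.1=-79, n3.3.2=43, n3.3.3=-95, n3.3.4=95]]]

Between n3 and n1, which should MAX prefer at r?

n3

n3.1 (MAX): max(66, 64, 13) = 66
n3.2 (MAX): max(-44, -73, -69) = -44
n3.3 (MAX): max(-79, 43, -95, 95) = 95
n3 (MIN): min(66, -44, 95) = -44
n1.1 (MAX): max(56, -73, -53, -57) = 56
n1.2 (MAX): max(-82, -50, -98) = -50
n1 (MIN): min(56, -50) = -50
MAX prefers the higher value; n3=-44, n1=-50. n3 is better since -44 > -50.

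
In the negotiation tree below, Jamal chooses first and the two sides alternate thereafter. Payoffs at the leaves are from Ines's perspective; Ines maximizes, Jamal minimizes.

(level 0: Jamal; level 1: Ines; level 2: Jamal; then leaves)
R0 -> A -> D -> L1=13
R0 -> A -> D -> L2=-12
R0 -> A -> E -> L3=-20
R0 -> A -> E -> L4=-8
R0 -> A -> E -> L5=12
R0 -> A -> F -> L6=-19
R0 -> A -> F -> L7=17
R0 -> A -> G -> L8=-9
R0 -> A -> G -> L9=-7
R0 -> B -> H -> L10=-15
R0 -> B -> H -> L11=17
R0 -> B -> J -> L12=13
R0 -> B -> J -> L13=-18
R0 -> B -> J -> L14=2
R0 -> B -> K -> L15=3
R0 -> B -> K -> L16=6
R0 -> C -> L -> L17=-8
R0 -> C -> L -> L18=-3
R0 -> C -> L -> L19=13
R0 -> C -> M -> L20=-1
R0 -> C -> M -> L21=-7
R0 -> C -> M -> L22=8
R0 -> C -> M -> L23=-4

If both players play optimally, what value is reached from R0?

D (Jamal): min(13, -12) = -12
E (Jamal): min(-20, -8, 12) = -20
F (Jamal): min(-19, 17) = -19
G (Jamal): min(-9, -7) = -9
A (Ines): max(-12, -20, -19, -9) = -9
H (Jamal): min(-15, 17) = -15
J (Jamal): min(13, -18, 2) = -18
K (Jamal): min(3, 6) = 3
B (Ines): max(-15, -18, 3) = 3
L (Jamal): min(-8, -3, 13) = -8
M (Jamal): min(-1, -7, 8, -4) = -7
C (Ines): max(-8, -7) = -7
R0 (Jamal): min(-9, 3, -7) = -9

-9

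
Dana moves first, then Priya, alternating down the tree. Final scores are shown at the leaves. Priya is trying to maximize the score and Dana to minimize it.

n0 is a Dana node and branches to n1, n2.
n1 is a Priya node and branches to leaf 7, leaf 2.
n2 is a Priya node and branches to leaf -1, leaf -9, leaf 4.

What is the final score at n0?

n1 (Priya): max(7, 2) = 7
n2 (Priya): max(-1, -9, 4) = 4
n0 (Dana): min(7, 4) = 4

4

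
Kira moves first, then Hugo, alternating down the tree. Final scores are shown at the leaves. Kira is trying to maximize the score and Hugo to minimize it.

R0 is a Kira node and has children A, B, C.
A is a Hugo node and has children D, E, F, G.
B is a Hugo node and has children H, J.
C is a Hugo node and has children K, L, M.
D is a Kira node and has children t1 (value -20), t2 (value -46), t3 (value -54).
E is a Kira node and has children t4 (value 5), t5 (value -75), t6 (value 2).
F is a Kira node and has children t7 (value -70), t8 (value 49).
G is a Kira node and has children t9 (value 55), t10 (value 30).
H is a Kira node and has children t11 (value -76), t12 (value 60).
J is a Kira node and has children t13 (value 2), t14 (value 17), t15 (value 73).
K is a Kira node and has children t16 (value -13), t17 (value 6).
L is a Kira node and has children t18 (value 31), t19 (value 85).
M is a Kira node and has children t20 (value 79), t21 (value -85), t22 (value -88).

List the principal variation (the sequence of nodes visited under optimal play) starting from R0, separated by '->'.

D (Kira): max(-20, -46, -54) = -20
E (Kira): max(5, -75, 2) = 5
F (Kira): max(-70, 49) = 49
G (Kira): max(55, 30) = 55
A (Hugo): min(-20, 5, 49, 55) = -20
H (Kira): max(-76, 60) = 60
J (Kira): max(2, 17, 73) = 73
B (Hugo): min(60, 73) = 60
K (Kira): max(-13, 6) = 6
L (Kira): max(31, 85) = 85
M (Kira): max(79, -85, -88) = 79
C (Hugo): min(6, 85, 79) = 6
R0 (Kira): max(-20, 60, 6) = 60
At R0, Kira picks B (highest: 60).
At B, Hugo picks H (lowest: 60).
At H, Kira picks t12 (highest: 60).
Terminal value 60.

R0 -> B -> H -> t12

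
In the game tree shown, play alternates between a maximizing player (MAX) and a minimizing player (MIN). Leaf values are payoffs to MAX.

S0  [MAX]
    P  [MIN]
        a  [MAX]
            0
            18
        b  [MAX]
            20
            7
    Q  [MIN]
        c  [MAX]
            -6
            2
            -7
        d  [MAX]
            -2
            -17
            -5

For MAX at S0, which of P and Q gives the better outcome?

P

a (MAX): max(0, 18) = 18
b (MAX): max(20, 7) = 20
P (MIN): min(18, 20) = 18
c (MAX): max(-6, 2, -7) = 2
d (MAX): max(-2, -17, -5) = -2
Q (MIN): min(2, -2) = -2
MAX prefers the higher value; P=18, Q=-2. P is better since 18 > -2.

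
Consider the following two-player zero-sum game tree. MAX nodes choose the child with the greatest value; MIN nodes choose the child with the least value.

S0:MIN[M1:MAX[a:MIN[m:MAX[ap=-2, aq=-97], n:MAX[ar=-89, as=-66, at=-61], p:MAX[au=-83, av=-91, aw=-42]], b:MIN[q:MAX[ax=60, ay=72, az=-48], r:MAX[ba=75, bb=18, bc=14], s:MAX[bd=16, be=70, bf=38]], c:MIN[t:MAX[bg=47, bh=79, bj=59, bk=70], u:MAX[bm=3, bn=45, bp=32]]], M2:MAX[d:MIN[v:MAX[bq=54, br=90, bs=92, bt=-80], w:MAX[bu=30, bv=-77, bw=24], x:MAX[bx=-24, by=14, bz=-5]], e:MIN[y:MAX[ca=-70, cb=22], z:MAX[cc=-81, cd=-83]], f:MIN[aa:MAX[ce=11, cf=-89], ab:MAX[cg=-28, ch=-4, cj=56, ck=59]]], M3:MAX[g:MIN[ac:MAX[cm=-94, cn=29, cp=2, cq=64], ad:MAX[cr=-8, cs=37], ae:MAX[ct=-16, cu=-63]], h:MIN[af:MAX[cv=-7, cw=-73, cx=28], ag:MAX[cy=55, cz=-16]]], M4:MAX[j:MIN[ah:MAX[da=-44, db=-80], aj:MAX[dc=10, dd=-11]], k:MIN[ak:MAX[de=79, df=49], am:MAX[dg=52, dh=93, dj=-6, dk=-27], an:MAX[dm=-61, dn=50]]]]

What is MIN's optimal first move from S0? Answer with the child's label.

M2

m (MAX): max(-2, -97) = -2
n (MAX): max(-89, -66, -61) = -61
p (MAX): max(-83, -91, -42) = -42
a (MIN): min(-2, -61, -42) = -61
q (MAX): max(60, 72, -48) = 72
r (MAX): max(75, 18, 14) = 75
s (MAX): max(16, 70, 38) = 70
b (MIN): min(72, 75, 70) = 70
t (MAX): max(47, 79, 59, 70) = 79
u (MAX): max(3, 45, 32) = 45
c (MIN): min(79, 45) = 45
M1 (MAX): max(-61, 70, 45) = 70
v (MAX): max(54, 90, 92, -80) = 92
w (MAX): max(30, -77, 24) = 30
x (MAX): max(-24, 14, -5) = 14
d (MIN): min(92, 30, 14) = 14
y (MAX): max(-70, 22) = 22
z (MAX): max(-81, -83) = -81
e (MIN): min(22, -81) = -81
aa (MAX): max(11, -89) = 11
ab (MAX): max(-28, -4, 56, 59) = 59
f (MIN): min(11, 59) = 11
M2 (MAX): max(14, -81, 11) = 14
ac (MAX): max(-94, 29, 2, 64) = 64
ad (MAX): max(-8, 37) = 37
ae (MAX): max(-16, -63) = -16
g (MIN): min(64, 37, -16) = -16
af (MAX): max(-7, -73, 28) = 28
ag (MAX): max(55, -16) = 55
h (MIN): min(28, 55) = 28
M3 (MAX): max(-16, 28) = 28
ah (MAX): max(-44, -80) = -44
aj (MAX): max(10, -11) = 10
j (MIN): min(-44, 10) = -44
ak (MAX): max(79, 49) = 79
am (MAX): max(52, 93, -6, -27) = 93
an (MAX): max(-61, 50) = 50
k (MIN): min(79, 93, 50) = 50
M4 (MAX): max(-44, 50) = 50
S0 (MIN): min(70, 14, 28, 50) = 14
MIN at S0 wants the lowest of {M1=70, M2=14, M3=28, M4=50}, so chooses M2.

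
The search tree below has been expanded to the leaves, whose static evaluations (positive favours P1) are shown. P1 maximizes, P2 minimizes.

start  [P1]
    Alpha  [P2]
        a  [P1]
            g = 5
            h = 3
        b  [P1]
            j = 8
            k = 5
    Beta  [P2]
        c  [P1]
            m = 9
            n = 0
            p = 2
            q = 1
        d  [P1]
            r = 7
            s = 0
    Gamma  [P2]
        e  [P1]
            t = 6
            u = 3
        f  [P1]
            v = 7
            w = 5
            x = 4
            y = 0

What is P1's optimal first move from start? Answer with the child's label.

a (P1): max(5, 3) = 5
b (P1): max(8, 5) = 8
Alpha (P2): min(5, 8) = 5
c (P1): max(9, 0, 2, 1) = 9
d (P1): max(7, 0) = 7
Beta (P2): min(9, 7) = 7
e (P1): max(6, 3) = 6
f (P1): max(7, 5, 4, 0) = 7
Gamma (P2): min(6, 7) = 6
start (P1): max(5, 7, 6) = 7
P1 at start wants the highest of {Alpha=5, Beta=7, Gamma=6}, so chooses Beta.

Beta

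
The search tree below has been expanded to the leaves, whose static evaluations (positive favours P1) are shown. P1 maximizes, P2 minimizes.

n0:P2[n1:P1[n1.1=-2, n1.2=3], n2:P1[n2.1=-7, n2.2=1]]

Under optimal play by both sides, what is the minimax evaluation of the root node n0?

n1 (P1): max(-2, 3) = 3
n2 (P1): max(-7, 1) = 1
n0 (P2): min(3, 1) = 1

1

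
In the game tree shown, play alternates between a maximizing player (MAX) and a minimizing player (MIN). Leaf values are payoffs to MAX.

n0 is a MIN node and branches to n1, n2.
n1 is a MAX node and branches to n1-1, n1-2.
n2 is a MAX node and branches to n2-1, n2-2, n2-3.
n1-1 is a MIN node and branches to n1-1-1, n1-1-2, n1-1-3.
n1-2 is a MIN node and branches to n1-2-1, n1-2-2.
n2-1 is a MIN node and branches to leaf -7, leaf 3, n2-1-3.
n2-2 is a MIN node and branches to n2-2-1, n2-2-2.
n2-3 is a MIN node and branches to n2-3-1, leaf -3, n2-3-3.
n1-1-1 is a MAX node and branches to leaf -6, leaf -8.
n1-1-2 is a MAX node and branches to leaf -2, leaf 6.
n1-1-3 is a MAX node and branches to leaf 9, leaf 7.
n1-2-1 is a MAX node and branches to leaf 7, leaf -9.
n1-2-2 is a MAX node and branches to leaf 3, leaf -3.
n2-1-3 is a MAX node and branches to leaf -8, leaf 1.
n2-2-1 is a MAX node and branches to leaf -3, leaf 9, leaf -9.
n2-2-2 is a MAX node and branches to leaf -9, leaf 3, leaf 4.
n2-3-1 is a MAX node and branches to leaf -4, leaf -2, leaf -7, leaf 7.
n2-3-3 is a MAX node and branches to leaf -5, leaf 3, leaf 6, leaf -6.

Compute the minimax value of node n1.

n1-1-1 (MAX): max(-6, -8) = -6
n1-1-2 (MAX): max(-2, 6) = 6
n1-1-3 (MAX): max(9, 7) = 9
n1-1 (MIN): min(-6, 6, 9) = -6
n1-2-1 (MAX): max(7, -9) = 7
n1-2-2 (MAX): max(3, -3) = 3
n1-2 (MIN): min(7, 3) = 3
n1 (MAX): max(-6, 3) = 3

3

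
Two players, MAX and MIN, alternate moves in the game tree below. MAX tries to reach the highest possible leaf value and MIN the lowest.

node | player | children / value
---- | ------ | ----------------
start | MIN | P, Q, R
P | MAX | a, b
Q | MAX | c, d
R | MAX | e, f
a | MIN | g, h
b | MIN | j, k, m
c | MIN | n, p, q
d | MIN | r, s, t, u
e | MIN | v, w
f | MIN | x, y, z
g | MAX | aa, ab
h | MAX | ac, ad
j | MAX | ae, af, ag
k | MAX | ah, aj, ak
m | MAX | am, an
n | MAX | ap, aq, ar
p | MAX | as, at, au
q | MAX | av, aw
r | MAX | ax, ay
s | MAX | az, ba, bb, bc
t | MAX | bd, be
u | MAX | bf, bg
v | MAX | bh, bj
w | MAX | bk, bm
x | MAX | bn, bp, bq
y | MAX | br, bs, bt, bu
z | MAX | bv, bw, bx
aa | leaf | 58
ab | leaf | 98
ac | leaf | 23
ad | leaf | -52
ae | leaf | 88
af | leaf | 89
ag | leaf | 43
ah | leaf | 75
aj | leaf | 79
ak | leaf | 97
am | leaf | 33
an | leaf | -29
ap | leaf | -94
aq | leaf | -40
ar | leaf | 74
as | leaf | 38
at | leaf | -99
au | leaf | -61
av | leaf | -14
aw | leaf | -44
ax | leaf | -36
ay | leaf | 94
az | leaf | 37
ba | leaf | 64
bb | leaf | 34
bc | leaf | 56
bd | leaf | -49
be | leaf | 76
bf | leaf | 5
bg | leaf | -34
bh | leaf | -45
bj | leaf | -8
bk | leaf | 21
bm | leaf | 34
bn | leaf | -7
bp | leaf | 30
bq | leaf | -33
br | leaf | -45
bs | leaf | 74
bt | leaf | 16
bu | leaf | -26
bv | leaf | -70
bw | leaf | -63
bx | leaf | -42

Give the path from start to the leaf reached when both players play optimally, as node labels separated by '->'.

start -> R -> e -> v -> bj

g (MAX): max(58, 98) = 98
h (MAX): max(23, -52) = 23
a (MIN): min(98, 23) = 23
j (MAX): max(88, 89, 43) = 89
k (MAX): max(75, 79, 97) = 97
m (MAX): max(33, -29) = 33
b (MIN): min(89, 97, 33) = 33
P (MAX): max(23, 33) = 33
n (MAX): max(-94, -40, 74) = 74
p (MAX): max(38, -99, -61) = 38
q (MAX): max(-14, -44) = -14
c (MIN): min(74, 38, -14) = -14
r (MAX): max(-36, 94) = 94
s (MAX): max(37, 64, 34, 56) = 64
t (MAX): max(-49, 76) = 76
u (MAX): max(5, -34) = 5
d (MIN): min(94, 64, 76, 5) = 5
Q (MAX): max(-14, 5) = 5
v (MAX): max(-45, -8) = -8
w (MAX): max(21, 34) = 34
e (MIN): min(-8, 34) = -8
x (MAX): max(-7, 30, -33) = 30
y (MAX): max(-45, 74, 16, -26) = 74
z (MAX): max(-70, -63, -42) = -42
f (MIN): min(30, 74, -42) = -42
R (MAX): max(-8, -42) = -8
start (MIN): min(33, 5, -8) = -8
At start, MIN picks R (lowest: -8).
At R, MAX picks e (highest: -8).
At e, MIN picks v (lowest: -8).
At v, MAX picks bj (highest: -8).
Terminal value -8.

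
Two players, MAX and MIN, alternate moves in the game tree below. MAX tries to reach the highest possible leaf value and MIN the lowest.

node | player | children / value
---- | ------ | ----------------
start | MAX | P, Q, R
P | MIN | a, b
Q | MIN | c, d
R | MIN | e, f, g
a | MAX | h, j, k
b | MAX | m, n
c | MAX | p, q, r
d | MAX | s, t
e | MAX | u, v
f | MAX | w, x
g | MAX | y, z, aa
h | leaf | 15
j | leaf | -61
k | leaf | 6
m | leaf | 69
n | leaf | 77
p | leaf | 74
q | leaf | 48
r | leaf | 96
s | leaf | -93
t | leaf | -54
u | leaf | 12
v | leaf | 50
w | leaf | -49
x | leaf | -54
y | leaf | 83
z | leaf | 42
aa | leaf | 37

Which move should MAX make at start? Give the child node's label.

P

a (MAX): max(15, -61, 6) = 15
b (MAX): max(69, 77) = 77
P (MIN): min(15, 77) = 15
c (MAX): max(74, 48, 96) = 96
d (MAX): max(-93, -54) = -54
Q (MIN): min(96, -54) = -54
e (MAX): max(12, 50) = 50
f (MAX): max(-49, -54) = -49
g (MAX): max(83, 42, 37) = 83
R (MIN): min(50, -49, 83) = -49
start (MAX): max(15, -54, -49) = 15
MAX at start wants the highest of {P=15, Q=-54, R=-49}, so chooses P.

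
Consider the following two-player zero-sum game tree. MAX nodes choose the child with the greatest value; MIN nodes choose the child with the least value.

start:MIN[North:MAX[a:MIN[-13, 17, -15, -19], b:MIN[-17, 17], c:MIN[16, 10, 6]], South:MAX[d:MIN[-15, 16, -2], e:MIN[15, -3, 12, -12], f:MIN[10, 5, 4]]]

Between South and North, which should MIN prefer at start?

South

d (MIN): min(-15, 16, -2) = -15
e (MIN): min(15, -3, 12, -12) = -12
f (MIN): min(10, 5, 4) = 4
South (MAX): max(-15, -12, 4) = 4
a (MIN): min(-13, 17, -15, -19) = -19
b (MIN): min(-17, 17) = -17
c (MIN): min(16, 10, 6) = 6
North (MAX): max(-19, -17, 6) = 6
MIN prefers the lower value; South=4, North=6. South is better since 4 < 6.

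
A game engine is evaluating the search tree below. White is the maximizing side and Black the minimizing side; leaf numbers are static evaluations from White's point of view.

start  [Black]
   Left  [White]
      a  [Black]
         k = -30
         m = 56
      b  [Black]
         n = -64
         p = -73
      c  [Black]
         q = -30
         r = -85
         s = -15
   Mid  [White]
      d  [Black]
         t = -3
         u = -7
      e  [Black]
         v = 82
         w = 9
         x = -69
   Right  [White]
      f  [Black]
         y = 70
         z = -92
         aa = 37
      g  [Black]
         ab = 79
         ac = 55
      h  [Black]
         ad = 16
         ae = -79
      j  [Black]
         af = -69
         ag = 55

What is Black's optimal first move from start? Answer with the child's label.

Left

a (Black): min(-30, 56) = -30
b (Black): min(-64, -73) = -73
c (Black): min(-30, -85, -15) = -85
Left (White): max(-30, -73, -85) = -30
d (Black): min(-3, -7) = -7
e (Black): min(82, 9, -69) = -69
Mid (White): max(-7, -69) = -7
f (Black): min(70, -92, 37) = -92
g (Black): min(79, 55) = 55
h (Black): min(16, -79) = -79
j (Black): min(-69, 55) = -69
Right (White): max(-92, 55, -79, -69) = 55
start (Black): min(-30, -7, 55) = -30
Black at start wants the lowest of {Left=-30, Mid=-7, Right=55}, so chooses Left.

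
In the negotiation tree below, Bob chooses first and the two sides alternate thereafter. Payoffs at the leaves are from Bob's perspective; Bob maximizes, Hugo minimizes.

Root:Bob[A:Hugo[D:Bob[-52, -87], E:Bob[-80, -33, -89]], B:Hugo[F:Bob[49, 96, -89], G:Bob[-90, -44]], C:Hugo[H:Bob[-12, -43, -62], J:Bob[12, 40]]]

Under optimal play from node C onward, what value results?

H (Bob): max(-12, -43, -62) = -12
J (Bob): max(12, 40) = 40
C (Hugo): min(-12, 40) = -12

-12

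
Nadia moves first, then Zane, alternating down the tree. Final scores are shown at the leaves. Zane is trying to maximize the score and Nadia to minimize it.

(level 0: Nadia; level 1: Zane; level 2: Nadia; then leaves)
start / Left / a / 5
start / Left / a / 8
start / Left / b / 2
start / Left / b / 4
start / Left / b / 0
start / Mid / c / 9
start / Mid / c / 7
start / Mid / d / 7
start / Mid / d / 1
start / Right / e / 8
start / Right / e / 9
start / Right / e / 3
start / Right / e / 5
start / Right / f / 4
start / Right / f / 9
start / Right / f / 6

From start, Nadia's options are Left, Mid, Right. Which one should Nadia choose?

Right

a (Nadia): min(5, 8) = 5
b (Nadia): min(2, 4, 0) = 0
Left (Zane): max(5, 0) = 5
c (Nadia): min(9, 7) = 7
d (Nadia): min(7, 1) = 1
Mid (Zane): max(7, 1) = 7
e (Nadia): min(8, 9, 3, 5) = 3
f (Nadia): min(4, 9, 6) = 4
Right (Zane): max(3, 4) = 4
start (Nadia): min(5, 7, 4) = 4
Nadia at start wants the lowest of {Left=5, Mid=7, Right=4}, so chooses Right.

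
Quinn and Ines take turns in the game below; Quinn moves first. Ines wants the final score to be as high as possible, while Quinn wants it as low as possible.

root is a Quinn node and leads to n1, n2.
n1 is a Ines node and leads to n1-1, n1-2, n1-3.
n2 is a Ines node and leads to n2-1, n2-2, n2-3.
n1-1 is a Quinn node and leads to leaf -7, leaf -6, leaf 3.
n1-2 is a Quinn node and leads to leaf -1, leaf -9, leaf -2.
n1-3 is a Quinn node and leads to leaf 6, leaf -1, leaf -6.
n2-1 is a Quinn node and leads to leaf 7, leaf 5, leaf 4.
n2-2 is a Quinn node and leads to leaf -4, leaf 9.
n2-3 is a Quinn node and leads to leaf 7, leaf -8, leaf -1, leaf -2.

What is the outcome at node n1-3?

n1-3 (Quinn): min(6, -1, -6) = -6

-6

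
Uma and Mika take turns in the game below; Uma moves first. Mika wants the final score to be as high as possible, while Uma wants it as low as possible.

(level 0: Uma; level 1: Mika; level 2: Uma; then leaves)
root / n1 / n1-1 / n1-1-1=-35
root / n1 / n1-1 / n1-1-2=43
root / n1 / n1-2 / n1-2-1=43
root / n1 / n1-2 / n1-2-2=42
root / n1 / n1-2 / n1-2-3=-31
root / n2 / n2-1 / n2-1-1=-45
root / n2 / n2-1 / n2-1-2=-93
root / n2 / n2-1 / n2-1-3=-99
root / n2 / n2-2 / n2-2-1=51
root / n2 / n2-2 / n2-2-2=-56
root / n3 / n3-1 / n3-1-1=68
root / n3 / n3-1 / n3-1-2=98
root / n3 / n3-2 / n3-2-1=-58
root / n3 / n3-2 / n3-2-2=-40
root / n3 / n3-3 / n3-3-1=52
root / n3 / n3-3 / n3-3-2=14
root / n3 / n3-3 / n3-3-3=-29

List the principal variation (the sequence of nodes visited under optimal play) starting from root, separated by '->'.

n1-1 (Uma): min(-35, 43) = -35
n1-2 (Uma): min(43, 42, -31) = -31
n1 (Mika): max(-35, -31) = -31
n2-1 (Uma): min(-45, -93, -99) = -99
n2-2 (Uma): min(51, -56) = -56
n2 (Mika): max(-99, -56) = -56
n3-1 (Uma): min(68, 98) = 68
n3-2 (Uma): min(-58, -40) = -58
n3-3 (Uma): min(52, 14, -29) = -29
n3 (Mika): max(68, -58, -29) = 68
root (Uma): min(-31, -56, 68) = -56
At root, Uma picks n2 (lowest: -56).
At n2, Mika picks n2-2 (highest: -56).
At n2-2, Uma picks n2-2-2 (lowest: -56).
Terminal value -56.

root -> n2 -> n2-2 -> n2-2-2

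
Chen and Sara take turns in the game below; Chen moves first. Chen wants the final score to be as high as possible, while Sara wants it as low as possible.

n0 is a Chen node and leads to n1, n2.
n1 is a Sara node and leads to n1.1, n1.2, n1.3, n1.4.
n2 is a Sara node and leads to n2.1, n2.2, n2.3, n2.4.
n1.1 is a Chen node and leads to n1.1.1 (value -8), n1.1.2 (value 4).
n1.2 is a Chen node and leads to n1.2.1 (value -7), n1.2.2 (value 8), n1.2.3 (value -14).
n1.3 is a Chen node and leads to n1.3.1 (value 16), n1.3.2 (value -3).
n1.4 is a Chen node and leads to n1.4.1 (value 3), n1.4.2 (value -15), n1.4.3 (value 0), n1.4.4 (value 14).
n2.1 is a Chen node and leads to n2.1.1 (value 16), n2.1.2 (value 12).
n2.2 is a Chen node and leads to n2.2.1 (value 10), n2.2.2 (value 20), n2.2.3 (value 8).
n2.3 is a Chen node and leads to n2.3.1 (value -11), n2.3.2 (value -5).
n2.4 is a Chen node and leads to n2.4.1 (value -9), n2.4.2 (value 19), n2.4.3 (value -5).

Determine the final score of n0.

n1.1 (Chen): max(-8, 4) = 4
n1.2 (Chen): max(-7, 8, -14) = 8
n1.3 (Chen): max(16, -3) = 16
n1.4 (Chen): max(3, -15, 0, 14) = 14
n1 (Sara): min(4, 8, 16, 14) = 4
n2.1 (Chen): max(16, 12) = 16
n2.2 (Chen): max(10, 20, 8) = 20
n2.3 (Chen): max(-11, -5) = -5
n2.4 (Chen): max(-9, 19, -5) = 19
n2 (Sara): min(16, 20, -5, 19) = -5
n0 (Chen): max(4, -5) = 4

4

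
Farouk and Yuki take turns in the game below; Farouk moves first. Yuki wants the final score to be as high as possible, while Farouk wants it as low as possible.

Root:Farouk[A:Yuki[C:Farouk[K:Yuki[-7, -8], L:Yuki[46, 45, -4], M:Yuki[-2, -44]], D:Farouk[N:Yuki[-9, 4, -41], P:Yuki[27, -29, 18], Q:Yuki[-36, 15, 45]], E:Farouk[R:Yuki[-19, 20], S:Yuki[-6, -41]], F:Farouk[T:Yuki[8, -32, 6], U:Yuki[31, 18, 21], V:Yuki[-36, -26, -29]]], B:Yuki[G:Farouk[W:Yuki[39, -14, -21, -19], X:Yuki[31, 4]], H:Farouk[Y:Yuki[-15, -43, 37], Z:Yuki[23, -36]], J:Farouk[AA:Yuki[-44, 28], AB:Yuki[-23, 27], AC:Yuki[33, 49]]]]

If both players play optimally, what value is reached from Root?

K (Yuki): max(-7, -8) = -7
L (Yuki): max(46, 45, -4) = 46
M (Yuki): max(-2, -44) = -2
C (Farouk): min(-7, 46, -2) = -7
N (Yuki): max(-9, 4, -41) = 4
P (Yuki): max(27, -29, 18) = 27
Q (Yuki): max(-36, 15, 45) = 45
D (Farouk): min(4, 27, 45) = 4
R (Yuki): max(-19, 20) = 20
S (Yuki): max(-6, -41) = -6
E (Farouk): min(20, -6) = -6
T (Yuki): max(8, -32, 6) = 8
U (Yuki): max(31, 18, 21) = 31
V (Yuki): max(-36, -26, -29) = -26
F (Farouk): min(8, 31, -26) = -26
A (Yuki): max(-7, 4, -6, -26) = 4
W (Yuki): max(39, -14, -21, -19) = 39
X (Yuki): max(31, 4) = 31
G (Farouk): min(39, 31) = 31
Y (Yuki): max(-15, -43, 37) = 37
Z (Yuki): max(23, -36) = 23
H (Farouk): min(37, 23) = 23
AA (Yuki): max(-44, 28) = 28
AB (Yuki): max(-23, 27) = 27
AC (Yuki): max(33, 49) = 49
J (Farouk): min(28, 27, 49) = 27
B (Yuki): max(31, 23, 27) = 31
Root (Farouk): min(4, 31) = 4

4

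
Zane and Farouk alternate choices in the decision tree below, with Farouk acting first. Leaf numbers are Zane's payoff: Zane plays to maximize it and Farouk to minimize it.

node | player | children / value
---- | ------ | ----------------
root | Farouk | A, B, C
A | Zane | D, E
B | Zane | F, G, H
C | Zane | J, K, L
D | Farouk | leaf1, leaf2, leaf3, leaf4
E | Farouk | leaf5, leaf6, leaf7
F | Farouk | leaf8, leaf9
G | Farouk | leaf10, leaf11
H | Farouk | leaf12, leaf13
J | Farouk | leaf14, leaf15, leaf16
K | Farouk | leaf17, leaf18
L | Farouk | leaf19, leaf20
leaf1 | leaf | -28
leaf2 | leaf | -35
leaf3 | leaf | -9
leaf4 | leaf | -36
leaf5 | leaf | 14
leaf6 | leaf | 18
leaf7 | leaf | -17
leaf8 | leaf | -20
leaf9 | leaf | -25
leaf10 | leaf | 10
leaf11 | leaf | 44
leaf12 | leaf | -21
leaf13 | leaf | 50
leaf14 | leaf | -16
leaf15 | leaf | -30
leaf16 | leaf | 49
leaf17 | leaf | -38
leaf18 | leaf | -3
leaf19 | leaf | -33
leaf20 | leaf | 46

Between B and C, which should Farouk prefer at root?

C

F (Farouk): min(-20, -25) = -25
G (Farouk): min(10, 44) = 10
H (Farouk): min(-21, 50) = -21
B (Zane): max(-25, 10, -21) = 10
J (Farouk): min(-16, -30, 49) = -30
K (Farouk): min(-38, -3) = -38
L (Farouk): min(-33, 46) = -33
C (Zane): max(-30, -38, -33) = -30
Farouk prefers the lower value; B=10, C=-30. C is better since -30 < 10.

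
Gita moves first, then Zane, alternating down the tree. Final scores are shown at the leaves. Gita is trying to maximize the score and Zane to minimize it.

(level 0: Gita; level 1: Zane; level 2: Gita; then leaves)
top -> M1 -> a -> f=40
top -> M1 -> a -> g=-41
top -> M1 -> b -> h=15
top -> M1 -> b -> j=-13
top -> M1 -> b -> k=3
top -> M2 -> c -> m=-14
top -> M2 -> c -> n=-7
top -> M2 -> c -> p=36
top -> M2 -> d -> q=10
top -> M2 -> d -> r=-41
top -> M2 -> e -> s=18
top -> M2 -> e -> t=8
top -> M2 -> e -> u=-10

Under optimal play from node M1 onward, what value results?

15

a (Gita): max(40, -41) = 40
b (Gita): max(15, -13, 3) = 15
M1 (Zane): min(40, 15) = 15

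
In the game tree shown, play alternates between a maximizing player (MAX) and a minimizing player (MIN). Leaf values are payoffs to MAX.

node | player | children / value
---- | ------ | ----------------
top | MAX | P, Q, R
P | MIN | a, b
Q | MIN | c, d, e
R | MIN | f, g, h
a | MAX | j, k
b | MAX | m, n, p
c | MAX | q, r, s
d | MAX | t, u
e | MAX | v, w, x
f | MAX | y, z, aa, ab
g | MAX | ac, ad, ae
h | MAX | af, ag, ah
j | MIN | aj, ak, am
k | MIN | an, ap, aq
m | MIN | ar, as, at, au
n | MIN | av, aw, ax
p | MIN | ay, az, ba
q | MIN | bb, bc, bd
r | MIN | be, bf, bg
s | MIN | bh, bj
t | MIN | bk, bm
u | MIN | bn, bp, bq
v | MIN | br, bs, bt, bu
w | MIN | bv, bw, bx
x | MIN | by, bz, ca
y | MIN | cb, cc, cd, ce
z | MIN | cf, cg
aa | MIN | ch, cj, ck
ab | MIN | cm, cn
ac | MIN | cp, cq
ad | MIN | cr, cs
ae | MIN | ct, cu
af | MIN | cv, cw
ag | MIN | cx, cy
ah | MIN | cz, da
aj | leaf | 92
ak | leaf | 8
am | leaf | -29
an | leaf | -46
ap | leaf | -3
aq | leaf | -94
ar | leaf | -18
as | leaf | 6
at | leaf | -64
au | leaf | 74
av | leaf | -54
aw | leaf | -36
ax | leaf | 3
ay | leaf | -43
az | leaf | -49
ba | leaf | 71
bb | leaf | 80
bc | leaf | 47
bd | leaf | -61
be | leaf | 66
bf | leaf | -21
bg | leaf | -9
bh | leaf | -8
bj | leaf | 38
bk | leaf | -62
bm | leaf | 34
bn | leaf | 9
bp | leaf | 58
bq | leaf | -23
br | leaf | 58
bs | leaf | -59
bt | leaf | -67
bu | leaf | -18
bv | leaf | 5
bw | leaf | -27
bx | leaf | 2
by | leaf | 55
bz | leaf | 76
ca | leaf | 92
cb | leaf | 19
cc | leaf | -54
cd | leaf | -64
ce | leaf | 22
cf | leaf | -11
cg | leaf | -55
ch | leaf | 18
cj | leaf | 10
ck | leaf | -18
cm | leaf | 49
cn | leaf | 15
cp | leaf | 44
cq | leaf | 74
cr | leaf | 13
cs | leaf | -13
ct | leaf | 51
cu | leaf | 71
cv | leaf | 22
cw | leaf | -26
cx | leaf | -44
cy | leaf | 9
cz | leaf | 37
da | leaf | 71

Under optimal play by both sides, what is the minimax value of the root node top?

j (MIN): min(92, 8, -29) = -29
k (MIN): min(-46, -3, -94) = -94
a (MAX): max(-29, -94) = -29
m (MIN): min(-18, 6, -64, 74) = -64
n (MIN): min(-54, -36, 3) = -54
p (MIN): min(-43, -49, 71) = -49
b (MAX): max(-64, -54, -49) = -49
P (MIN): min(-29, -49) = -49
q (MIN): min(80, 47, -61) = -61
r (MIN): min(66, -21, -9) = -21
s (MIN): min(-8, 38) = -8
c (MAX): max(-61, -21, -8) = -8
t (MIN): min(-62, 34) = -62
u (MIN): min(9, 58, -23) = -23
d (MAX): max(-62, -23) = -23
v (MIN): min(58, -59, -67, -18) = -67
w (MIN): min(5, -27, 2) = -27
x (MIN): min(55, 76, 92) = 55
e (MAX): max(-67, -27, 55) = 55
Q (MIN): min(-8, -23, 55) = -23
y (MIN): min(19, -54, -64, 22) = -64
z (MIN): min(-11, -55) = -55
aa (MIN): min(18, 10, -18) = -18
ab (MIN): min(49, 15) = 15
f (MAX): max(-64, -55, -18, 15) = 15
ac (MIN): min(44, 74) = 44
ad (MIN): min(13, -13) = -13
ae (MIN): min(51, 71) = 51
g (MAX): max(44, -13, 51) = 51
af (MIN): min(22, -26) = -26
ag (MIN): min(-44, 9) = -44
ah (MIN): min(37, 71) = 37
h (MAX): max(-26, -44, 37) = 37
R (MIN): min(15, 51, 37) = 15
top (MAX): max(-49, -23, 15) = 15

15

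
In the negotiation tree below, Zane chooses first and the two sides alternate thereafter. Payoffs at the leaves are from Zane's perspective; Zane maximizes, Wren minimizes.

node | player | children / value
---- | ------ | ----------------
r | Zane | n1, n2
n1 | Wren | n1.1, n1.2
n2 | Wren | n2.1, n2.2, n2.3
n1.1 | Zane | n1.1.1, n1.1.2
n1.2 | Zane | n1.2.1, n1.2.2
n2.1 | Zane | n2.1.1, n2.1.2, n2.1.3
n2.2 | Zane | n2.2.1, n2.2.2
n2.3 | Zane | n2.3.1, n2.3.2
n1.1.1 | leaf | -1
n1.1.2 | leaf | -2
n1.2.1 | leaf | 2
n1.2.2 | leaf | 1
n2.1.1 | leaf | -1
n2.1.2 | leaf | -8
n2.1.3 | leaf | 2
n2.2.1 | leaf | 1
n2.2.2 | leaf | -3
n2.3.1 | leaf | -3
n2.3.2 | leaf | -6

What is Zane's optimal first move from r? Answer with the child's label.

n1

n1.1 (Zane): max(-1, -2) = -1
n1.2 (Zane): max(2, 1) = 2
n1 (Wren): min(-1, 2) = -1
n2.1 (Zane): max(-1, -8, 2) = 2
n2.2 (Zane): max(1, -3) = 1
n2.3 (Zane): max(-3, -6) = -3
n2 (Wren): min(2, 1, -3) = -3
r (Zane): max(-1, -3) = -1
Zane at r wants the highest of {n1=-1, n2=-3}, so chooses n1.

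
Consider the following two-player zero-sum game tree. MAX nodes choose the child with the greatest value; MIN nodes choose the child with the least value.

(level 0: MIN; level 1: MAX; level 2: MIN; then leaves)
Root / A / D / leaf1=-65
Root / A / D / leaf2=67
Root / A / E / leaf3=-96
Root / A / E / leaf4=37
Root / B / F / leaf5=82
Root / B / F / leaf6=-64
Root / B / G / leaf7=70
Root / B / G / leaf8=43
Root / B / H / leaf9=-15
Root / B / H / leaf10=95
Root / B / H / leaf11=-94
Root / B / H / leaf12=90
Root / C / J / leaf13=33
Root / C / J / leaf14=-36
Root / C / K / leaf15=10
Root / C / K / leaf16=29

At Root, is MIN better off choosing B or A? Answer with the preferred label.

A

F (MIN): min(82, -64) = -64
G (MIN): min(70, 43) = 43
H (MIN): min(-15, 95, -94, 90) = -94
B (MAX): max(-64, 43, -94) = 43
D (MIN): min(-65, 67) = -65
E (MIN): min(-96, 37) = -96
A (MAX): max(-65, -96) = -65
MIN prefers the lower value; B=43, A=-65. A is better since -65 < 43.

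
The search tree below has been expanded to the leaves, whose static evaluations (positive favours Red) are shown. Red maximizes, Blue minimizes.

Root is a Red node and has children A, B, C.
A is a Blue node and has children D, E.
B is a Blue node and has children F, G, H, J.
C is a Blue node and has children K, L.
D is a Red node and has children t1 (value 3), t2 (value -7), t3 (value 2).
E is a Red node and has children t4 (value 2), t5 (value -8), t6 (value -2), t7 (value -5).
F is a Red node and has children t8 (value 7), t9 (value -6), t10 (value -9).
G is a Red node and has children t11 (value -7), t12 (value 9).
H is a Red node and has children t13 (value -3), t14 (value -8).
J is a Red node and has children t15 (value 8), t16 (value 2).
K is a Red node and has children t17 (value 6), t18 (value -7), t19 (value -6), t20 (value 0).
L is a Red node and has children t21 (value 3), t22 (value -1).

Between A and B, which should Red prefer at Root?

D (Red): max(3, -7, 2) = 3
E (Red): max(2, -8, -2, -5) = 2
A (Blue): min(3, 2) = 2
F (Red): max(7, -6, -9) = 7
G (Red): max(-7, 9) = 9
H (Red): max(-3, -8) = -3
J (Red): max(8, 2) = 8
B (Blue): min(7, 9, -3, 8) = -3
Red prefers the higher value; A=2, B=-3. A is better since 2 > -3.

A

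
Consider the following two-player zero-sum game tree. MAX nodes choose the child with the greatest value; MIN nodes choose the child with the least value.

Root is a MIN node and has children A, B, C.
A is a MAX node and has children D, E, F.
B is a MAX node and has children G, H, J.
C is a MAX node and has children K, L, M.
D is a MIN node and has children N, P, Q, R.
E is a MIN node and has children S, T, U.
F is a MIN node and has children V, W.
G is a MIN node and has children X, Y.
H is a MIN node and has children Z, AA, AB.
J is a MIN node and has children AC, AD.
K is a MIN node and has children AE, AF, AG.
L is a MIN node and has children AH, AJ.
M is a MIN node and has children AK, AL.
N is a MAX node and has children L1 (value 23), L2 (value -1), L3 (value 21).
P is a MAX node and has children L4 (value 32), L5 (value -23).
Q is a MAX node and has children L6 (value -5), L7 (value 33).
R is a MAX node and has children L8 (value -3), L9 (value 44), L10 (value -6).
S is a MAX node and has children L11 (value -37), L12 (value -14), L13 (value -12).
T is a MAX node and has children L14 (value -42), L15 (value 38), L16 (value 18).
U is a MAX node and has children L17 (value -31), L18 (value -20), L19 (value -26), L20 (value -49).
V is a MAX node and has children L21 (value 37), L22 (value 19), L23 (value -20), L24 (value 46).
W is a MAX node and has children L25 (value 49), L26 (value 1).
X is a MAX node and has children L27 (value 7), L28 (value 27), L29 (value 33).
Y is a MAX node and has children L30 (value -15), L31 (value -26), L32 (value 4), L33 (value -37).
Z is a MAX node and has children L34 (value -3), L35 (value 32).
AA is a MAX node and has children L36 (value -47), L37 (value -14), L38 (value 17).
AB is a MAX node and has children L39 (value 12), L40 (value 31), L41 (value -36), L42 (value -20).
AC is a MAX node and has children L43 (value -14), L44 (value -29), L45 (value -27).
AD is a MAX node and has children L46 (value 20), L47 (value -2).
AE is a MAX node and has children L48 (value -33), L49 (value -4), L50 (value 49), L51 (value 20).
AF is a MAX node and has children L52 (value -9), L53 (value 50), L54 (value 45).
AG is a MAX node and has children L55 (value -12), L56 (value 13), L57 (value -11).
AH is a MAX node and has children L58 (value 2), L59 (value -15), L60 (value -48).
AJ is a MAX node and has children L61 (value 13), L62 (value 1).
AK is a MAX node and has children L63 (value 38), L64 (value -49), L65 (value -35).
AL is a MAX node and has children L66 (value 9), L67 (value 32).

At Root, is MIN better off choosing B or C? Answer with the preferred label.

B

X (MAX): max(7, 27, 33) = 33
Y (MAX): max(-15, -26, 4, -37) = 4
G (MIN): min(33, 4) = 4
Z (MAX): max(-3, 32) = 32
AA (MAX): max(-47, -14, 17) = 17
AB (MAX): max(12, 31, -36, -20) = 31
H (MIN): min(32, 17, 31) = 17
AC (MAX): max(-14, -29, -27) = -14
AD (MAX): max(20, -2) = 20
J (MIN): min(-14, 20) = -14
B (MAX): max(4, 17, -14) = 17
AE (MAX): max(-33, -4, 49, 20) = 49
AF (MAX): max(-9, 50, 45) = 50
AG (MAX): max(-12, 13, -11) = 13
K (MIN): min(49, 50, 13) = 13
AH (MAX): max(2, -15, -48) = 2
AJ (MAX): max(13, 1) = 13
L (MIN): min(2, 13) = 2
AK (MAX): max(38, -49, -35) = 38
AL (MAX): max(9, 32) = 32
M (MIN): min(38, 32) = 32
C (MAX): max(13, 2, 32) = 32
MIN prefers the lower value; B=17, C=32. B is better since 17 < 32.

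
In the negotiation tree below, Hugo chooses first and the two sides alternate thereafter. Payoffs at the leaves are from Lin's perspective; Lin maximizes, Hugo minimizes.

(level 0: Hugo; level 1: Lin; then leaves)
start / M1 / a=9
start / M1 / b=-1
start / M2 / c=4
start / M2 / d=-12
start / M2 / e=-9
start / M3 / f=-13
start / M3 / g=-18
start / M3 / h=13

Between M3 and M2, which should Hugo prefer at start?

M3 (Lin): max(-13, -18, 13) = 13
M2 (Lin): max(4, -12, -9) = 4
Hugo prefers the lower value; M3=13, M2=4. M2 is better since 4 < 13.

M2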